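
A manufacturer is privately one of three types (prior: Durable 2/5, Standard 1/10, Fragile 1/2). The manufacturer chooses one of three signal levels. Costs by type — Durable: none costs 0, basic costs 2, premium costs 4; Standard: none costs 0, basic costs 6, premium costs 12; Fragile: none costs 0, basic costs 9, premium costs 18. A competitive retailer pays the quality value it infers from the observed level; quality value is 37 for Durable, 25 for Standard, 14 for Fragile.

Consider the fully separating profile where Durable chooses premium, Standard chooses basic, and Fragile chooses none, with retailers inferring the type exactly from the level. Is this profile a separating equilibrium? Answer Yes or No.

Separating prices: premium → 37, basic → 25, none → 14.
Durable (assigned premium): none: 14 − 0 = 14; basic: 25 − 2 = 23; premium: 37 − 4 = 33. Durable stays.
Standard (assigned basic): none: 14 − 0 = 14; basic: 25 − 6 = 19; premium: 37 − 12 = 25. Standard prefers premium.
Fragile (assigned none): none: 14 − 0 = 14; basic: 25 − 9 = 16; premium: 37 − 18 = 19. Fragile prefers premium.
At least one type deviates; the separating profile fails.

No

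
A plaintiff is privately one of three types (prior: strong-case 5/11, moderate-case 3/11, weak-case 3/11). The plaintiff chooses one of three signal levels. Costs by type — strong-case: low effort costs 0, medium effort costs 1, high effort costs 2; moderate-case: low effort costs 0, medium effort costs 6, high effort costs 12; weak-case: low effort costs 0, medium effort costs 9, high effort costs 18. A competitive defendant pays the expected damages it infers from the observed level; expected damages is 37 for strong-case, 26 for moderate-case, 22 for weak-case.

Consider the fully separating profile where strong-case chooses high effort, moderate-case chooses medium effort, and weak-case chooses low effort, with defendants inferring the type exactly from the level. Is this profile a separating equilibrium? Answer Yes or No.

No

Separating settlements: high effort → 37, medium effort → 26, low effort → 22.
strong-case (assigned high effort): low effort: 22 − 0 = 22; medium effort: 26 − 1 = 25; high effort: 37 − 2 = 35. strong-case stays.
moderate-case (assigned medium effort): low effort: 22 − 0 = 22; medium effort: 26 − 6 = 20; high effort: 37 − 12 = 25. moderate-case prefers high effort.
weak-case (assigned low effort): low effort: 22 − 0 = 22; medium effort: 26 − 9 = 17; high effort: 37 − 18 = 19. weak-case stays.
At least one type deviates; the separating profile fails.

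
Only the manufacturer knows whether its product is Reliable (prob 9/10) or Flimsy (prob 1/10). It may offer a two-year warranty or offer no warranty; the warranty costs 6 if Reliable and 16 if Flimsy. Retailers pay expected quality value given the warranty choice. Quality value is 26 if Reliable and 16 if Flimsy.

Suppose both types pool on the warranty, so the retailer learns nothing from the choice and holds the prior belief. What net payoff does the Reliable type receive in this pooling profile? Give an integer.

Pooled price = 9/10·26 + 1/10·16 = 25.
Reliable pays cost 6 for the warranty, so net payoff = 25 − 6 = 19.

19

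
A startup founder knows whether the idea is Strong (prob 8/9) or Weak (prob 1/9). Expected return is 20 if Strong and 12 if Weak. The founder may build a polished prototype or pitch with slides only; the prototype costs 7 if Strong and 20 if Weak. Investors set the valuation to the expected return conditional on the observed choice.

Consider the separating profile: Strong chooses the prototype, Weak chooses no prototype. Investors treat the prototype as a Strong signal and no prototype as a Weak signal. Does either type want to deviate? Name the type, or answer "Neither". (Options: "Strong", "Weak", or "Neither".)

Neither

The prototype pays 20; no prototype pays 12.
Strong: assigned the prototype, nets 20 − 7 = 13; deviating to no prototype nets 12.
Weak: assigned no prototype, nets 12; deviating to the prototype nets 20 − 20 = 0.
Both types strictly prefer their assigned action; no profitable deviation.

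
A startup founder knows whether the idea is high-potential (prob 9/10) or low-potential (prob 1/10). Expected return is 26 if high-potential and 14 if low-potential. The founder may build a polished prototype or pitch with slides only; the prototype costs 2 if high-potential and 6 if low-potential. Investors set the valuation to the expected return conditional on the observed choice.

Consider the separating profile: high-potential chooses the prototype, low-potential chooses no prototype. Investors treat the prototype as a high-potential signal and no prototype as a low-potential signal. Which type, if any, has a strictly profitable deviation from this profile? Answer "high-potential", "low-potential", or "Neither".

low-potential

The prototype pays 26; no prototype pays 14.
high-potential: assigned the prototype, nets 26 − 2 = 24; deviating to no prototype nets 14.
low-potential: assigned no prototype, nets 14; deviating to the prototype nets 26 − 6 = 20.
The low-potential type gains 6 by deviating.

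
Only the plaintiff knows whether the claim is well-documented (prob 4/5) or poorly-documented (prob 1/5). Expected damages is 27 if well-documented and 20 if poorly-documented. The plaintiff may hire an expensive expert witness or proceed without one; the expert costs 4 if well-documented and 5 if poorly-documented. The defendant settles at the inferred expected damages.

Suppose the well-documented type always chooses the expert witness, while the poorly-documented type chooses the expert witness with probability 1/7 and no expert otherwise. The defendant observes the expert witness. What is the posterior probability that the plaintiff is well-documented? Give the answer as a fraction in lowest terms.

P(the expert witness) = (4/5)·1 + (1/5)·(1/7) = 29/35.
By Bayes' rule, P(well-documented | the expert witness) = (4/5) / (29/35) = 28/29.

28/29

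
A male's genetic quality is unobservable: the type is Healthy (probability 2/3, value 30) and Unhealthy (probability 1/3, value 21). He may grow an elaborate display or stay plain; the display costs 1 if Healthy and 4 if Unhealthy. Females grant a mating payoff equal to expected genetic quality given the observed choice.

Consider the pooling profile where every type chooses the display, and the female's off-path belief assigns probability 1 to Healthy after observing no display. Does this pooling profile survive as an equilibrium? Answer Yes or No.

On path, the female holds the prior and pays 2/3·30 + 1/3·21 = 27. Off path (no display), believing Healthy, it pays 30.
Healthy: the display nets 27 − 1 = 26; no display nets 30. Healthy would deviate.
Unhealthy: the display nets 27 − 4 = 23; no display nets 30. Unhealthy would deviate.
A type deviates, so pooling fails.

No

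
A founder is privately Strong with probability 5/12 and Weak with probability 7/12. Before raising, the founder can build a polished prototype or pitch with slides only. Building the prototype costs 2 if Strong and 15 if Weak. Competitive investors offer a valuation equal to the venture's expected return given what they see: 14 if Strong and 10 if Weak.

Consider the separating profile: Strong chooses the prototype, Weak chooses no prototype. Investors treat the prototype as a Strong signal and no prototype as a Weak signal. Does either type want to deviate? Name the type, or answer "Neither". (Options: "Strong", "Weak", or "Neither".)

Neither

The prototype pays 14; no prototype pays 10.
Strong: assigned the prototype, nets 14 − 2 = 12; deviating to no prototype nets 10.
Weak: assigned no prototype, nets 10; deviating to the prototype nets 14 − 15 = -1.
Both types strictly prefer their assigned action; no profitable deviation.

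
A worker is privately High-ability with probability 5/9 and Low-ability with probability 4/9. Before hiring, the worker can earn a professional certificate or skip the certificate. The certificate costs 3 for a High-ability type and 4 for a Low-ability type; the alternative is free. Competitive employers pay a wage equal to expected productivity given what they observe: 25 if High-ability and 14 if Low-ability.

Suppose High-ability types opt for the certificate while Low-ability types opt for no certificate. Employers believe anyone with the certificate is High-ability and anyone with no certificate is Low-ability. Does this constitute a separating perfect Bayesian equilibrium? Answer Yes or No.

No

Under these beliefs, the certificate earns wage 25 and no certificate earns wage 14.
High-ability: the certificate nets 25 − 3 = 22; no certificate nets 14. High-ability prefers the certificate.
Low-ability: the certificate nets 25 − 4 = 21; no certificate nets 14. Low-ability would deviate to the certificate.
Low-ability has a profitable deviation, so the profile is not an equilibrium.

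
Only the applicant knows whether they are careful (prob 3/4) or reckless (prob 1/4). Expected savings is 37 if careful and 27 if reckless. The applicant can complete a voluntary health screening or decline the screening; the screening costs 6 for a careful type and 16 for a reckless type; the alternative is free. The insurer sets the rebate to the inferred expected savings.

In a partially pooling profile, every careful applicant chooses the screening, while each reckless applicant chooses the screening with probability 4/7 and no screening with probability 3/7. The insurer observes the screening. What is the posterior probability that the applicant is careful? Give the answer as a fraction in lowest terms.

21/25

P(the screening) = (3/4)·1 + (1/4)·(4/7) = 25/28.
By Bayes' rule, P(careful | the screening) = (3/4) / (25/28) = 21/25.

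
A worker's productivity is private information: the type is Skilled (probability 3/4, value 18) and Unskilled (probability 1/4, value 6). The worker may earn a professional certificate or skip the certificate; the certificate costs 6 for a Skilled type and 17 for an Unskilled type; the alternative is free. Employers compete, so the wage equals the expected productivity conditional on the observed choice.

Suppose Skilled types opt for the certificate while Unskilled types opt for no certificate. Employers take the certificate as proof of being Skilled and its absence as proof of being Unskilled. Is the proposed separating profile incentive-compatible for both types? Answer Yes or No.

Under these beliefs, the certificate earns wage 18 and no certificate earns wage 6.
Skilled: the certificate nets 18 − 6 = 12; no certificate nets 6. Skilled prefers the certificate.
Unskilled: the certificate nets 18 − 17 = 1; no certificate nets 6. Unskilled prefers no certificate.
Neither type deviates, so the separating profile is an equilibrium.

Yes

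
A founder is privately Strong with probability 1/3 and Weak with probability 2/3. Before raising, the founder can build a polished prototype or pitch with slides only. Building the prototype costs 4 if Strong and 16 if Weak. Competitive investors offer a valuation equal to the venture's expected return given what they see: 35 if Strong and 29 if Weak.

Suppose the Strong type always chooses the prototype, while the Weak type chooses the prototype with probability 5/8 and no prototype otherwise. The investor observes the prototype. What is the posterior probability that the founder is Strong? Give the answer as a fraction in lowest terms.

P(the prototype) = (1/3)·1 + (2/3)·(5/8) = 3/4.
By Bayes' rule, P(Strong | the prototype) = (1/3) / (3/4) = 4/9.

4/9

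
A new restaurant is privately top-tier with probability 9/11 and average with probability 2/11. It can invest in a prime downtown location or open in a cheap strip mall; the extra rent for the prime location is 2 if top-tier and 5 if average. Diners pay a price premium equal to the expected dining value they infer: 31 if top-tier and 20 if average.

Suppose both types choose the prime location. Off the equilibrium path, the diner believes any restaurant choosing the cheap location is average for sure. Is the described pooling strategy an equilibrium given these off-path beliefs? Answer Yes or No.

On path, the diner holds the prior and pays 9/11·31 + 2/11·20 = 29. Off path (the cheap location), believing average, it pays 20.
top-tier: the prime location nets 29 − 2 = 27; the cheap location nets 20. top-tier stays.
average: the prime location nets 29 − 5 = 24; the cheap location nets 20. average stays.
No type deviates, so pooling is sustained.

Yes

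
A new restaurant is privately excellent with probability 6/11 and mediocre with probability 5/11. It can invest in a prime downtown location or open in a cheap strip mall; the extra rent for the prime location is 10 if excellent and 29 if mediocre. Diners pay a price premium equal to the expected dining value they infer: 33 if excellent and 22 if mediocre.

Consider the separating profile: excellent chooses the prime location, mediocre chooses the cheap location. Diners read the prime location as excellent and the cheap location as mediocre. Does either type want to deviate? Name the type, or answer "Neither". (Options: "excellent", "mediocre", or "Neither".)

The prime location pays 33; the cheap location pays 22.
excellent: assigned the prime location, nets 33 − 10 = 23; deviating to the cheap location nets 22.
mediocre: assigned the cheap location, nets 22; deviating to the prime location nets 33 − 29 = 4.
Both types strictly prefer their assigned action; no profitable deviation.

Neither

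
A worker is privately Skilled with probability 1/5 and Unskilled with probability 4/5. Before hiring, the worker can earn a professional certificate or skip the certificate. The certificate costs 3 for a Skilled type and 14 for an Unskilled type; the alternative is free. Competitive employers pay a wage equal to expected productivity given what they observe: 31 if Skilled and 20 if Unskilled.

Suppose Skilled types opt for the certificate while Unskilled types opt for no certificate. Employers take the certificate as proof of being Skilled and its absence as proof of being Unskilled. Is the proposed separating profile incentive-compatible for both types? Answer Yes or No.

Yes

Under these beliefs, the certificate earns wage 31 and no certificate earns wage 20.
Skilled: the certificate nets 31 − 3 = 28; no certificate nets 20. Skilled prefers the certificate.
Unskilled: the certificate nets 31 − 14 = 17; no certificate nets 20. Unskilled prefers no certificate.
Neither type deviates, so the separating profile is an equilibrium.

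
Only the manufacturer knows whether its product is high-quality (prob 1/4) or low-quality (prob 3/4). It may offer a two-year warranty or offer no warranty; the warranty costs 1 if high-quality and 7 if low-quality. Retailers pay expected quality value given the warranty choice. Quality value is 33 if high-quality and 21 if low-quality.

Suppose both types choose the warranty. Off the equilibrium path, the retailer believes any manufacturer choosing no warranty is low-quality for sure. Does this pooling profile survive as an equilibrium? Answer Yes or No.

No

On path, the retailer holds the prior and pays 1/4·33 + 3/4·21 = 24. Off path (no warranty), believing low-quality, it pays 21.
high-quality: the warranty nets 24 − 1 = 23; no warranty nets 21. high-quality stays.
low-quality: the warranty nets 24 − 7 = 17; no warranty nets 21. low-quality would deviate.
A type deviates, so pooling fails.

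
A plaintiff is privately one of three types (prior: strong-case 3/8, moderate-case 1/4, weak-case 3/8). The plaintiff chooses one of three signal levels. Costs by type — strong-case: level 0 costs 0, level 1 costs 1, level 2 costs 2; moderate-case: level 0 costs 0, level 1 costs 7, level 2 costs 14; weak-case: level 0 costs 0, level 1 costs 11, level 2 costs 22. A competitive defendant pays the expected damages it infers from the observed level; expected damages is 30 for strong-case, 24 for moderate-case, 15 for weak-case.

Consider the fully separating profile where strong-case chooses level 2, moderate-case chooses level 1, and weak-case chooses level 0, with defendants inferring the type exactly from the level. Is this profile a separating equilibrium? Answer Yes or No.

Separating settlements: level 2 → 30, level 1 → 24, level 0 → 15.
strong-case (assigned level 2): level 0: 15 − 0 = 15; level 1: 24 − 1 = 23; level 2: 30 − 2 = 28. strong-case stays.
moderate-case (assigned level 1): level 0: 15 − 0 = 15; level 1: 24 − 7 = 17; level 2: 30 − 14 = 16. moderate-case stays.
weak-case (assigned level 0): level 0: 15 − 0 = 15; level 1: 24 − 11 = 13; level 2: 30 − 22 = 8. weak-case stays.
Every type prefers its assigned level; separation holds.

Yes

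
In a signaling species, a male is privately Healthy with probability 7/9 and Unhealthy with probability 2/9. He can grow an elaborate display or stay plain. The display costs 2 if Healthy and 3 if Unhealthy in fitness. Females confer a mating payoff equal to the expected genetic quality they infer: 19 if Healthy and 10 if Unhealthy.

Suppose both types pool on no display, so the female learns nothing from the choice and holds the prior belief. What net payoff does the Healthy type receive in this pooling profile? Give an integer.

17

Pooled mating payoff = 7/9·19 + 2/9·10 = 17.
Healthy pays no cost for no display, so net payoff = 17.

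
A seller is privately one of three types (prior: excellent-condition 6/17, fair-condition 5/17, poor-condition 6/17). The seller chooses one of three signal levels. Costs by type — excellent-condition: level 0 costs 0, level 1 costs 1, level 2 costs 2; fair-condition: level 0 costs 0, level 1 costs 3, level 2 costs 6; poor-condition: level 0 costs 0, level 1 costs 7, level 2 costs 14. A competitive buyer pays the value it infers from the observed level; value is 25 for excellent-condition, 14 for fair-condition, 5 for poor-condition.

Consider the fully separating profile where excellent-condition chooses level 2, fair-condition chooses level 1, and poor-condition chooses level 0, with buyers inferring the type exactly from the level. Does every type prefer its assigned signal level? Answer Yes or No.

Separating prices: level 2 → 25, level 1 → 14, level 0 → 5.
excellent-condition (assigned level 2): level 0: 5 − 0 = 5; level 1: 14 − 1 = 13; level 2: 25 − 2 = 23. excellent-condition stays.
fair-condition (assigned level 1): level 0: 5 − 0 = 5; level 1: 14 − 3 = 11; level 2: 25 − 6 = 19. fair-condition prefers level 2.
poor-condition (assigned level 0): level 0: 5 − 0 = 5; level 1: 14 − 7 = 7; level 2: 25 − 14 = 11. poor-condition prefers level 2.
At least one type deviates; the separating profile fails.

No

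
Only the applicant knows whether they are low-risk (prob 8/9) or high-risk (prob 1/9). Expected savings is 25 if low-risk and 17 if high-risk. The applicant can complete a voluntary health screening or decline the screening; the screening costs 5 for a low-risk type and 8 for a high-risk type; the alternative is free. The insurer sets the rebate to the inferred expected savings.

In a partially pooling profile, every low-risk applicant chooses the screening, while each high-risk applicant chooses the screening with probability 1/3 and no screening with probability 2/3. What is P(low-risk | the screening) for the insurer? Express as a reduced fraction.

24/25

P(the screening) = (8/9)·1 + (1/9)·(1/3) = 25/27.
By Bayes' rule, P(low-risk | the screening) = (8/9) / (25/27) = 24/25.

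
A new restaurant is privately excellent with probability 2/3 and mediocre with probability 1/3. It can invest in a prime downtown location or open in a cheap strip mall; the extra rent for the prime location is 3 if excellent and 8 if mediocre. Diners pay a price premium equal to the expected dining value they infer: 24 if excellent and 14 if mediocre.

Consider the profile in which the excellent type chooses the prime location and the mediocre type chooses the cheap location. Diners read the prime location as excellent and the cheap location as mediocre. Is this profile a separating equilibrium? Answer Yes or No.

Under these beliefs, the prime location earns price premium 24 and the cheap location earns price premium 14.
excellent: the prime location nets 24 − 3 = 21; the cheap location nets 14. excellent prefers the prime location.
mediocre: the prime location nets 24 − 8 = 16; the cheap location nets 14. mediocre would deviate to the prime location.
mediocre has a profitable deviation, so the profile is not an equilibrium.

No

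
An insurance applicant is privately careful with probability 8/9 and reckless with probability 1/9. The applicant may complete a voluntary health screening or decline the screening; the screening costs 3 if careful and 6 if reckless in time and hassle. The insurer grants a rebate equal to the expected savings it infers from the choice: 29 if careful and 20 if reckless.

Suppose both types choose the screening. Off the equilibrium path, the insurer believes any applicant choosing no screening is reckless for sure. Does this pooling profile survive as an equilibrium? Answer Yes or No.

On path, the insurer holds the prior and pays 8/9·29 + 1/9·20 = 28. Off path (no screening), believing reckless, it pays 20.
careful: the screening nets 28 − 3 = 25; no screening nets 20. careful stays.
reckless: the screening nets 28 − 6 = 22; no screening nets 20. reckless stays.
No type deviates, so pooling is sustained.

Yes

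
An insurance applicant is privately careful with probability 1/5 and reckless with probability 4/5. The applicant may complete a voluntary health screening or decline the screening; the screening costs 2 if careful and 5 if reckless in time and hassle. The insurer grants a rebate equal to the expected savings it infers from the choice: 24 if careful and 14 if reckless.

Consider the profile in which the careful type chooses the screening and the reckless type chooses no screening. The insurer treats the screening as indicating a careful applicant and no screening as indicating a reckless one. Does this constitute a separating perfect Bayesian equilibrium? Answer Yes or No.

No

Under these beliefs, the screening earns rebate 24 and no screening earns rebate 14.
careful: the screening nets 24 − 2 = 22; no screening nets 14. careful prefers the screening.
reckless: the screening nets 24 − 5 = 19; no screening nets 14. reckless would deviate to the screening.
reckless has a profitable deviation, so the profile is not an equilibrium.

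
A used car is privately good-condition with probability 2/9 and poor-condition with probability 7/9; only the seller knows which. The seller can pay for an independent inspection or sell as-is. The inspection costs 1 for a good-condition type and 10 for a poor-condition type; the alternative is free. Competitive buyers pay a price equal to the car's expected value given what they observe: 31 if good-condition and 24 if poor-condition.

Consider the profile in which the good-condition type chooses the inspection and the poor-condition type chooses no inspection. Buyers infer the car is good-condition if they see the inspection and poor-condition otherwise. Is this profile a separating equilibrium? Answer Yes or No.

Under these beliefs, the inspection earns price 31 and no inspection earns price 24.
good-condition: the inspection nets 31 − 1 = 30; no inspection nets 24. good-condition prefers the inspection.
poor-condition: the inspection nets 31 − 10 = 21; no inspection nets 24. poor-condition prefers no inspection.
Neither type deviates, so the separating profile is an equilibrium.

Yes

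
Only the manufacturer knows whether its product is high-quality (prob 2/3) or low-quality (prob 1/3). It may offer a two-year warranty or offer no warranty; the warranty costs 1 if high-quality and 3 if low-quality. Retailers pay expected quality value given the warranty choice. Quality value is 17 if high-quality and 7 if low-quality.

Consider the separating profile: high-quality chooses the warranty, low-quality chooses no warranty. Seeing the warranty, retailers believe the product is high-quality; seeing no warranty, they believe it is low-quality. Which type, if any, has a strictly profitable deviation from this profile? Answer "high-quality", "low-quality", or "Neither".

The warranty pays 17; no warranty pays 7.
high-quality: assigned the warranty, nets 17 − 1 = 16; deviating to no warranty nets 7.
low-quality: assigned no warranty, nets 7; deviating to the warranty nets 17 − 3 = 14.
The low-quality type gains 7 by deviating.

low-quality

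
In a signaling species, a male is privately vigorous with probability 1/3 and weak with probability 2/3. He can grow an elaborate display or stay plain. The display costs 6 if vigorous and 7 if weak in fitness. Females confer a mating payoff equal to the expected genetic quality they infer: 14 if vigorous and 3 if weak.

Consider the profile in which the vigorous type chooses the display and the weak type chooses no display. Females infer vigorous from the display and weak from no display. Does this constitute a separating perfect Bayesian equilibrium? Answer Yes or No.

No

Under these beliefs, the display earns mating payoff 14 and no display earns mating payoff 3.
vigorous: the display nets 14 − 6 = 8; no display nets 3. vigorous prefers the display.
weak: the display nets 14 − 7 = 7; no display nets 3. weak would deviate to the display.
weak has a profitable deviation, so the profile is not an equilibrium.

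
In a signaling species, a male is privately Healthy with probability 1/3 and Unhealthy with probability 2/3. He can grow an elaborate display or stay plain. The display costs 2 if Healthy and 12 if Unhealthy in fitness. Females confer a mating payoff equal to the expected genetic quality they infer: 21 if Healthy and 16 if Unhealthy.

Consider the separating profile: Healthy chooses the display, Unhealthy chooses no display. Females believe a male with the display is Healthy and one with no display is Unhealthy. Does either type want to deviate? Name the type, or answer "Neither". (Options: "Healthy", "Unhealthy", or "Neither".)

The display pays 21; no display pays 16.
Healthy: assigned the display, nets 21 − 2 = 19; deviating to no display nets 16.
Unhealthy: assigned no display, nets 16; deviating to the display nets 21 − 12 = 9.
Both types strictly prefer their assigned action; no profitable deviation.

Neither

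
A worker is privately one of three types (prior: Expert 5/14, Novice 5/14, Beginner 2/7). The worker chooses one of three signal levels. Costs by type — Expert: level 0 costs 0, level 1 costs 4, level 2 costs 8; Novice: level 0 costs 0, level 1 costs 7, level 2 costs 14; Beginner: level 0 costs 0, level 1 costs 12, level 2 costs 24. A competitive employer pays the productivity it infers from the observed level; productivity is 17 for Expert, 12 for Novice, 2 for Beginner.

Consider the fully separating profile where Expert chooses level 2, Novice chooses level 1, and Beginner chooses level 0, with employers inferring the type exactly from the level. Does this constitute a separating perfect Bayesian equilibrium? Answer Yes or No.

Separating wages: level 2 → 17, level 1 → 12, level 0 → 2.
Expert (assigned level 2): level 0: 2 − 0 = 2; level 1: 12 − 4 = 8; level 2: 17 − 8 = 9. Expert stays.
Novice (assigned level 1): level 0: 2 − 0 = 2; level 1: 12 − 7 = 5; level 2: 17 − 14 = 3. Novice stays.
Beginner (assigned level 0): level 0: 2 − 0 = 2; level 1: 12 − 12 = 0; level 2: 17 − 24 = -7. Beginner stays.
Every type prefers its assigned level; separation holds.

Yes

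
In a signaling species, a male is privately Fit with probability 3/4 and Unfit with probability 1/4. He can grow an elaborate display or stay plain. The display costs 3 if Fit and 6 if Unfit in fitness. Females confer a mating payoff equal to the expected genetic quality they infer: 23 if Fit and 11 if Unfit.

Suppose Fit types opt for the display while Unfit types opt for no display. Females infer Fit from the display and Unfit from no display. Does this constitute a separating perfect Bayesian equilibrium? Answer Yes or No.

No

Under these beliefs, the display earns mating payoff 23 and no display earns mating payoff 11.
Fit: the display nets 23 − 3 = 20; no display nets 11. Fit prefers the display.
Unfit: the display nets 23 − 6 = 17; no display nets 11. Unfit would deviate to the display.
Unfit has a profitable deviation, so the profile is not an equilibrium.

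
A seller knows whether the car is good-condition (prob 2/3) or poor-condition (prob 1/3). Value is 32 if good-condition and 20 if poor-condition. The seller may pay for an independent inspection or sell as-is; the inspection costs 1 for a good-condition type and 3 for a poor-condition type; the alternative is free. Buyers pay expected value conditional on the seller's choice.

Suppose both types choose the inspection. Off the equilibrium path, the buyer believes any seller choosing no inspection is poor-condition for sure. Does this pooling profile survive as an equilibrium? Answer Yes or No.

On path, the buyer holds the prior and pays 2/3·32 + 1/3·20 = 28. Off path (no inspection), believing poor-condition, it pays 20.
good-condition: the inspection nets 28 − 1 = 27; no inspection nets 20. good-condition stays.
poor-condition: the inspection nets 28 − 3 = 25; no inspection nets 20. poor-condition stays.
No type deviates, so pooling is sustained.

Yes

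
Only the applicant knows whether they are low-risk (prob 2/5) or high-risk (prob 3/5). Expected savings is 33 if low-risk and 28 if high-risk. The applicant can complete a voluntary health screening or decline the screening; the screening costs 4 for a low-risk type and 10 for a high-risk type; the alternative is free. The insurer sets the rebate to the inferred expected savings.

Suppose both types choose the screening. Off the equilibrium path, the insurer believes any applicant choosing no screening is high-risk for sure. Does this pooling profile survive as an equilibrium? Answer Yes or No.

No

On path, the insurer holds the prior and pays 2/5·33 + 3/5·28 = 30. Off path (no screening), believing high-risk, it pays 28.
low-risk: the screening nets 30 − 4 = 26; no screening nets 28. low-risk would deviate.
high-risk: the screening nets 30 − 10 = 20; no screening nets 28. high-risk would deviate.
A type deviates, so pooling fails.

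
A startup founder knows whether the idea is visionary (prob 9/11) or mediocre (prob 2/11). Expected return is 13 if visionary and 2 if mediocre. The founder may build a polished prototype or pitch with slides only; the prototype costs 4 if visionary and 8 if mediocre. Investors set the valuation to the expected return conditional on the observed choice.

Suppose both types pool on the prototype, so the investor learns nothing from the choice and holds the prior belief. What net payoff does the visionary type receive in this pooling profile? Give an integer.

Pooled valuation = 9/11·13 + 2/11·2 = 11.
visionary pays cost 4 for the prototype, so net payoff = 11 − 4 = 7.

7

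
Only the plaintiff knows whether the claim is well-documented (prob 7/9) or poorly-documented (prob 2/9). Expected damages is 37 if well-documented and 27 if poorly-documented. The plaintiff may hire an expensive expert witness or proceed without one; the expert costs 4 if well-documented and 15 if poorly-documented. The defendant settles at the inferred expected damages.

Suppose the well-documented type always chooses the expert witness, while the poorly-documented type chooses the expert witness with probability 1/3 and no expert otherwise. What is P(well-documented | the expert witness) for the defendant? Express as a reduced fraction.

P(the expert witness) = (7/9)·1 + (2/9)·(1/3) = 23/27.
By Bayes' rule, P(well-documented | the expert witness) = (7/9) / (23/27) = 21/23.

21/23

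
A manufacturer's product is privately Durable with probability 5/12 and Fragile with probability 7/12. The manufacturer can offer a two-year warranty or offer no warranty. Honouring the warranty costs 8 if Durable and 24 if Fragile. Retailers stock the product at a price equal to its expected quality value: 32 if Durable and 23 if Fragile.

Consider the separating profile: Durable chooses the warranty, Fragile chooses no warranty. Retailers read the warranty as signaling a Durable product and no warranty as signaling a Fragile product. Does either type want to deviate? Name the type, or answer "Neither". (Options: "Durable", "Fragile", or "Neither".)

The warranty pays 32; no warranty pays 23.
Durable: assigned the warranty, nets 32 − 8 = 24; deviating to no warranty nets 23.
Fragile: assigned no warranty, nets 23; deviating to the warranty nets 32 − 24 = 8.
Both types strictly prefer their assigned action; no profitable deviation.

Neither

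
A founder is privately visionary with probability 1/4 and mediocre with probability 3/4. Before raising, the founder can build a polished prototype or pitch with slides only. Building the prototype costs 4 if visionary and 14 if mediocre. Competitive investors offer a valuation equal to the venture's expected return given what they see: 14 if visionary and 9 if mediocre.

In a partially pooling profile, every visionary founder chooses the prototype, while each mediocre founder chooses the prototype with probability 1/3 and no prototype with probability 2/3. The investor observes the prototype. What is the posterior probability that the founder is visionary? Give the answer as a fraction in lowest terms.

1/2

P(the prototype) = (1/4)·1 + (3/4)·(1/3) = 1/2.
By Bayes' rule, P(visionary | the prototype) = (1/4) / (1/2) = 1/2.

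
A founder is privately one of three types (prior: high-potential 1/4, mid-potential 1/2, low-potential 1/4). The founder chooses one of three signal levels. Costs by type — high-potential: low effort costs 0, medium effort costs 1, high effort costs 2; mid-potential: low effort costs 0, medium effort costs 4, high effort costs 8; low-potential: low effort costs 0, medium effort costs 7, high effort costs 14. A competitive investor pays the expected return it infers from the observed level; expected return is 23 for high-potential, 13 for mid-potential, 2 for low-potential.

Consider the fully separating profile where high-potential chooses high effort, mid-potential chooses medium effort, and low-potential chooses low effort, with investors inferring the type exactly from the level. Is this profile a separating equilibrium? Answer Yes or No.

No

Separating valuations: high effort → 23, medium effort → 13, low effort → 2.
high-potential (assigned high effort): low effort: 2 − 0 = 2; medium effort: 13 − 1 = 12; high effort: 23 − 2 = 21. high-potential stays.
mid-potential (assigned medium effort): low effort: 2 − 0 = 2; medium effort: 13 − 4 = 9; high effort: 23 − 8 = 15. mid-potential prefers high effort.
low-potential (assigned low effort): low effort: 2 − 0 = 2; medium effort: 13 − 7 = 6; high effort: 23 − 14 = 9. low-potential prefers high effort.
At least one type deviates; the separating profile fails.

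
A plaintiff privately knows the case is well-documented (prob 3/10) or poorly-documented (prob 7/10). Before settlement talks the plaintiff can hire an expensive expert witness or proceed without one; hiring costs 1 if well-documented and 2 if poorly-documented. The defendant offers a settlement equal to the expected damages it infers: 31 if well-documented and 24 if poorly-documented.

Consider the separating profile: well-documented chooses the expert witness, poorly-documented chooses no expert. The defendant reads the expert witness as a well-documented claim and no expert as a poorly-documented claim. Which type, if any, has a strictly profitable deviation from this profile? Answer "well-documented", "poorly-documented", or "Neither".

poorly-documented

The expert witness pays 31; no expert pays 24.
well-documented: assigned the expert witness, nets 31 − 1 = 30; deviating to no expert nets 24.
poorly-documented: assigned no expert, nets 24; deviating to the expert witness nets 31 − 2 = 29.
The poorly-documented type gains 5 by deviating.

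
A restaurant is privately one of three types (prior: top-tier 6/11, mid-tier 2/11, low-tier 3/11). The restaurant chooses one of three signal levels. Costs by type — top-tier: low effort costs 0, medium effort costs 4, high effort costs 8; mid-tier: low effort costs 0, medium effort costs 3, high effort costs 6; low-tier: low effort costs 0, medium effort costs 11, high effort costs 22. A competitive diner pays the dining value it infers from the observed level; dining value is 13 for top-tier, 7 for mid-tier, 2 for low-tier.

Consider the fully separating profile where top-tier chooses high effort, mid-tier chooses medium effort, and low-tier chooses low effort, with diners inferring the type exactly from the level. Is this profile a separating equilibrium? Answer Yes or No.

Separating price premiums: high effort → 13, medium effort → 7, low effort → 2.
top-tier (assigned high effort): low effort: 2 − 0 = 2; medium effort: 7 − 4 = 3; high effort: 13 − 8 = 5. top-tier stays.
mid-tier (assigned medium effort): low effort: 2 − 0 = 2; medium effort: 7 − 3 = 4; high effort: 13 − 6 = 7. mid-tier prefers high effort.
low-tier (assigned low effort): low effort: 2 − 0 = 2; medium effort: 7 − 11 = -4; high effort: 13 − 22 = -9. low-tier stays.
At least one type deviates; the separating profile fails.

No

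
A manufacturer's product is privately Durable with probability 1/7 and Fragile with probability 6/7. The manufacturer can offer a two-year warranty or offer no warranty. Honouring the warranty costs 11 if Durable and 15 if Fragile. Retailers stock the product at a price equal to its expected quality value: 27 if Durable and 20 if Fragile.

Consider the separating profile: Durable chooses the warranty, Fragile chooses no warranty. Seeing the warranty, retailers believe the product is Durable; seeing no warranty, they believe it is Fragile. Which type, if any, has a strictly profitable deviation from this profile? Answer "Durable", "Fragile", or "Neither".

Durable

The warranty pays 27; no warranty pays 20.
Durable: assigned the warranty, nets 27 − 11 = 16; deviating to no warranty nets 20.
Fragile: assigned no warranty, nets 20; deviating to the warranty nets 27 − 15 = 12.
The Durable type gains 4 by deviating.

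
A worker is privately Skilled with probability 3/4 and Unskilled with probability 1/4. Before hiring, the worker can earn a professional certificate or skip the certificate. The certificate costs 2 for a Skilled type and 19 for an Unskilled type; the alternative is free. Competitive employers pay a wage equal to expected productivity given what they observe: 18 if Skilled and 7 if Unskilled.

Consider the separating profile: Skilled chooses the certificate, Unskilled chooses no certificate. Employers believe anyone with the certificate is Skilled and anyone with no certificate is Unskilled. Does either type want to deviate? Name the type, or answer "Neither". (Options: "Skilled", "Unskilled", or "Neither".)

Neither

The certificate pays 18; no certificate pays 7.
Skilled: assigned the certificate, nets 18 − 2 = 16; deviating to no certificate nets 7.
Unskilled: assigned no certificate, nets 7; deviating to the certificate nets 18 − 19 = -1.
Both types strictly prefer their assigned action; no profitable deviation.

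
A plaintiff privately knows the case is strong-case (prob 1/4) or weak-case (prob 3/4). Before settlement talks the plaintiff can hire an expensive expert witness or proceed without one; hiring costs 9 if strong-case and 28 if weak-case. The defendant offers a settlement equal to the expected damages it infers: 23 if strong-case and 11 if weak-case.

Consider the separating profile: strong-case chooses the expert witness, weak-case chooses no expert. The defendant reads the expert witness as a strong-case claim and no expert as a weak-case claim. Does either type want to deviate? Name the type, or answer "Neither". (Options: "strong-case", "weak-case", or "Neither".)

The expert witness pays 23; no expert pays 11.
strong-case: assigned the expert witness, nets 23 − 9 = 14; deviating to no expert nets 11.
weak-case: assigned no expert, nets 11; deviating to the expert witness nets 23 − 28 = -5.
Both types strictly prefer their assigned action; no profitable deviation.

Neither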